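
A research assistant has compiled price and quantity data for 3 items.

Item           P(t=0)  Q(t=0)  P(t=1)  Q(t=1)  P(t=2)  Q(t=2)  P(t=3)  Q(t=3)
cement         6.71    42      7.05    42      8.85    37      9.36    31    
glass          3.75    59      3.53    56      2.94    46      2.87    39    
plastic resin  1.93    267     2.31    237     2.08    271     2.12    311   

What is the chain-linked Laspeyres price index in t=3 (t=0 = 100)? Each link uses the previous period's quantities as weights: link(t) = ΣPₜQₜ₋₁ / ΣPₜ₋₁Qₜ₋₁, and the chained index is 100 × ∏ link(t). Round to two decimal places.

Link t=0→t=1:
ΣP(t=1)Q(t=0) = 7.05×42 + 3.53×59 + 2.31×267 = 296.1 + 208.27 + 616.77 = 1121.14
ΣP(t=0)Q(t=0) = 6.71×42 + 3.75×59 + 1.93×267 = 281.82 + 221.25 + 515.31 = 1018.38
link = 1121.14/1018.38 = 1.100905
Link t=1→t=2:
ΣP(t=2)Q(t=1) = 8.85×42 + 2.94×56 + 2.08×237 = 371.7 + 164.64 + 492.96 = 1029.3
ΣP(t=1)Q(t=1) = 7.05×42 + 3.53×56 + 2.31×237 = 296.1 + 197.68 + 547.47 = 1041.25
link = 1029.3/1041.25 = 0.988523
Link t=2→t=3:
ΣP(t=3)Q(t=2) = 9.36×37 + 2.87×46 + 2.12×271 = 346.32 + 132.02 + 574.52 = 1052.86
ΣP(t=2)Q(t=2) = 8.85×37 + 2.94×46 + 2.08×271 = 327.45 + 135.24 + 563.68 = 1026.37
link = 1052.86/1026.37 = 1.025809
Chained index = 100 × 1.100905 × 0.988523 × 1.025809 = 111.6358

111.64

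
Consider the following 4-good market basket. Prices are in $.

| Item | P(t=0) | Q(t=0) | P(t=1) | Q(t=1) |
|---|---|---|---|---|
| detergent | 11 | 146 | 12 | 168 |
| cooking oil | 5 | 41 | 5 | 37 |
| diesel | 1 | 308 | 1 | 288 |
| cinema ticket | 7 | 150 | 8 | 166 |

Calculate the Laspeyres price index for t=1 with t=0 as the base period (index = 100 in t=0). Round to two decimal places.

Laspeyres price index uses base-period quantities as weights.
ΣP(t=1)·Q(t=0) = 12×146 + 5×41 + 1×308 + 8×150 = 1752 + 205 + 308 + 1200 = 3465
ΣP(t=0)·Q(t=0) = 11×146 + 5×41 + 1×308 + 7×150 = 1606 + 205 + 308 + 1050 = 3169
Index = 3465 / 3169 × 100 = 109.3405

109.34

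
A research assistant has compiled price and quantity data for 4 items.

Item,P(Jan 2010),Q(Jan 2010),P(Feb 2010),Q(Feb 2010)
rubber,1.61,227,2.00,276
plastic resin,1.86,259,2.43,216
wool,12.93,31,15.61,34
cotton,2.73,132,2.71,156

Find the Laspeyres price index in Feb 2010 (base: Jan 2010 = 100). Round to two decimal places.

119.68

Laspeyres price index uses base-period quantities as weights.
ΣP(Feb 2010)·Q(Jan 2010) = 2.00×227 + 2.43×259 + 15.61×31 + 2.71×132 = 454 + 629.37 + 483.91 + 357.72 = 1925
ΣP(Jan 2010)·Q(Jan 2010) = 1.61×227 + 1.86×259 + 12.93×31 + 2.73×132 = 365.47 + 481.74 + 400.83 + 360.36 = 1608.4
Index = 1925 / 1608.4 × 100 = 119.6842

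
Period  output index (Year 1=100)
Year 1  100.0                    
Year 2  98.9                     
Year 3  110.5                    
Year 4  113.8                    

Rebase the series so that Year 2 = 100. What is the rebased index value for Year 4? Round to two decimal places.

115.07

Rebased(Year 4) = 113.8 / 98.9 × 100 = 115.0657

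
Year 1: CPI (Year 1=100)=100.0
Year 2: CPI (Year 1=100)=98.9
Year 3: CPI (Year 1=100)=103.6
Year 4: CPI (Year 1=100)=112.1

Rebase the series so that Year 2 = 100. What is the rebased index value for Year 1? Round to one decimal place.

101.1

Rebased(Year 1) = 100.0 / 98.9 × 100 = 101.1122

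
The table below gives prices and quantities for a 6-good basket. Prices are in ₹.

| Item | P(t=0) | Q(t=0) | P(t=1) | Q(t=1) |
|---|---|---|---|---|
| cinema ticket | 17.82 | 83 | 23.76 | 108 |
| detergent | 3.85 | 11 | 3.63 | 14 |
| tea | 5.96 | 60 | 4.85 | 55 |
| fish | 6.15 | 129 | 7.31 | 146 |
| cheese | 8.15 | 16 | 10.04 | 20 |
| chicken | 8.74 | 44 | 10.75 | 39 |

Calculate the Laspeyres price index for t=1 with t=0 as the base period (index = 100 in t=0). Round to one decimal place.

Laspeyres price index uses base-period quantities as weights.
ΣP(t=1)·Q(t=0) = 23.76×83 + 3.63×11 + 4.85×60 + 7.31×129 + 10.04×16 + 10.75×44 = 1972.08 + 39.93 + 291 + 942.99 + 160.64 + 473 = 3879.64
ΣP(t=0)·Q(t=0) = 17.82×83 + 3.85×11 + 5.96×60 + 6.15×129 + 8.15×16 + 8.74×44 = 1479.06 + 42.35 + 357.6 + 793.35 + 130.4 + 384.56 = 3187.32
Index = 3879.64 / 3187.32 × 100 = 121.7211

121.7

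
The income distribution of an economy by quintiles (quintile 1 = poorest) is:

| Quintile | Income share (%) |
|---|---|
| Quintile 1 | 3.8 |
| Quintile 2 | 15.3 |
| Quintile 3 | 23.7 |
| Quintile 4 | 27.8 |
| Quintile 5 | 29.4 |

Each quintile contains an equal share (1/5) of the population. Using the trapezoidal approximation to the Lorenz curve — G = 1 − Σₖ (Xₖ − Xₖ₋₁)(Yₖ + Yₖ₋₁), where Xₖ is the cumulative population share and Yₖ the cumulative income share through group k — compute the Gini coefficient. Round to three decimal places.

Cumulative income shares Yₖ: 0.0380, 0.1910, 0.4280, 0.7060, 1.0000
Σ (Xₖ−Xₖ₋₁)(Yₖ+Yₖ₋₁) = (1/5)(0.0380+0.0000) + (1/5)(0.1910+0.0380) + (1/5)(0.4280+0.1910) + (1/5)(0.7060+0.4280) + (1/5)(1.0000+0.7060)
  = 0.0076 + 0.0458 + 0.1238 + 0.2268 + 0.3412 = 0.7452
G = 1 − 0.7452 = 0.2548

0.255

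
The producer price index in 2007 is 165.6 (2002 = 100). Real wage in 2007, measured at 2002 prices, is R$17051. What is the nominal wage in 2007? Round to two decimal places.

28236.46

Nominal = Real × (Index/100) = 17051 × (165.6/100)
        = 17051 × 1.656 = 28236.4560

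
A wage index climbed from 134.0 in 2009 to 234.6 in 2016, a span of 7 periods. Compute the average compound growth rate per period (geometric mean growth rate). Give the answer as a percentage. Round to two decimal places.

Growth factor = (234.6/134.0)^(1/7) = (1.750746)^(1/7) = 1.083294
Growth rate = 1.083294 − 1 = 0.083294 = 8.3294%

8.33%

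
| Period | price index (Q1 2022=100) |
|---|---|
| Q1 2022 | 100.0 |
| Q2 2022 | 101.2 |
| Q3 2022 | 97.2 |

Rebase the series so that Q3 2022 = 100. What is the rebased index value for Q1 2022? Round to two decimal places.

Rebased(Q1 2022) = 100.0 / 97.2 × 100 = 102.8807

102.88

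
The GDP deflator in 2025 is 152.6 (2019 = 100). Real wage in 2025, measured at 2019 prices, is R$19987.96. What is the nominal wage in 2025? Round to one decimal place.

Nominal = Real × (Index/100) = 19987.96 × (152.6/100)
        = 19987.96 × 1.526 = 30501.6270

30501.6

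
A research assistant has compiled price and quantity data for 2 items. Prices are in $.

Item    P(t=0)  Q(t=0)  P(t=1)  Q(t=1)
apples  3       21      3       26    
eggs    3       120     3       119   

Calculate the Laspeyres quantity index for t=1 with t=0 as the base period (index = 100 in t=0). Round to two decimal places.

Laspeyres quantity index uses base-period prices as weights.
ΣP(t=0)·Q(t=1) = 3×26 + 3×119 = 78 + 357 = 435
ΣP(t=0)·Q(t=0) = 3×21 + 3×120 = 63 + 360 = 423
Index = 435 / 423 × 100 = 102.8369

102.84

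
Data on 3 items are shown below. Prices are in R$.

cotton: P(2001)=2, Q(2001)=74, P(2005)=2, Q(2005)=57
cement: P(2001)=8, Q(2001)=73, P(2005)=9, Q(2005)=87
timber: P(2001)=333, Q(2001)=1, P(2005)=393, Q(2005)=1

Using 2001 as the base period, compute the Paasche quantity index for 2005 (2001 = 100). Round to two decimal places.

107.68

Paasche quantity index uses current-period prices as weights.
ΣP(2005)·Q(2005) = 2×57 + 9×87 + 393×1 = 114 + 783 + 393 = 1290
ΣP(2005)·Q(2001) = 2×74 + 9×73 + 393×1 = 148 + 657 + 393 = 1198
Index = 1290 / 1198 × 100 = 107.6795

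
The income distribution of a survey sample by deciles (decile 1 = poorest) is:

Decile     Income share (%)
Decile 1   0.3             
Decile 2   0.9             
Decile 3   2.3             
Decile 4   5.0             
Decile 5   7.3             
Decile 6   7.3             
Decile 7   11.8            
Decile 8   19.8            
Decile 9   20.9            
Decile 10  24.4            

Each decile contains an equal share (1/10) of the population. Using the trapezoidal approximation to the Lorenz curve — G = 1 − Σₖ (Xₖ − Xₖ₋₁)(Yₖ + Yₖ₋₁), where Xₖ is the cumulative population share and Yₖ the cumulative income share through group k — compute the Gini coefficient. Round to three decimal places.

Cumulative income shares Yₖ: 0.0030, 0.0120, 0.0350, 0.0850, 0.1580, 0.2310, 0.3490, 0.5470, 0.7560, 1.0000
Σ (Xₖ−Xₖ₋₁)(Yₖ+Yₖ₋₁) = (1/10)(0.0030+0.0000) + (1/10)(0.0120+0.0030) + (1/10)(0.0350+0.0120) + (1/10)(0.0850+0.0350) + (1/10)(0.1580+0.0850) + (1/10)(0.2310+0.1580) + (1/10)(0.3490+0.2310) + (1/10)(0.5470+0.3490) + (1/10)(0.7560+0.5470) + (1/10)(1.0000+0.7560)
  = 0.0003 + 0.0015 + 0.0047 + 0.0120 + 0.0243 + 0.0389 + 0.0580 + 0.0896 + 0.1303 + 0.1756 = 0.5352
G = 1 − 0.5352 = 0.4648

0.465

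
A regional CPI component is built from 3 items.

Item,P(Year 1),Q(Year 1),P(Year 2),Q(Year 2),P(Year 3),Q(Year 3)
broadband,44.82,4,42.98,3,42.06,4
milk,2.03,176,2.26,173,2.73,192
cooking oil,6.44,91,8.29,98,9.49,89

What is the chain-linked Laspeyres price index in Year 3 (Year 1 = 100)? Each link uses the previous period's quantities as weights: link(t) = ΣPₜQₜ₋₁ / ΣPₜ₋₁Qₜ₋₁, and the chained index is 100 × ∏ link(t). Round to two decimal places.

135.31

Link Year 1→Year 2:
ΣP(Year 2)Q(Year 1) = 42.98×4 + 2.26×176 + 8.29×91 = 171.92 + 397.76 + 754.39 = 1324.07
ΣP(Year 1)Q(Year 1) = 44.82×4 + 2.03×176 + 6.44×91 = 179.28 + 357.28 + 586.04 = 1122.6
link = 1324.07/1122.6 = 1.179467
Link Year 2→Year 3:
ΣP(Year 3)Q(Year 2) = 42.06×3 + 2.73×173 + 9.49×98 = 126.18 + 472.29 + 930.02 = 1528.49
ΣP(Year 2)Q(Year 2) = 42.98×3 + 2.26×173 + 8.29×98 = 128.94 + 390.98 + 812.42 = 1332.34
link = 1528.49/1332.34 = 1.147222
Chained index = 100 × 1.179467 × 1.147222 = 135.3111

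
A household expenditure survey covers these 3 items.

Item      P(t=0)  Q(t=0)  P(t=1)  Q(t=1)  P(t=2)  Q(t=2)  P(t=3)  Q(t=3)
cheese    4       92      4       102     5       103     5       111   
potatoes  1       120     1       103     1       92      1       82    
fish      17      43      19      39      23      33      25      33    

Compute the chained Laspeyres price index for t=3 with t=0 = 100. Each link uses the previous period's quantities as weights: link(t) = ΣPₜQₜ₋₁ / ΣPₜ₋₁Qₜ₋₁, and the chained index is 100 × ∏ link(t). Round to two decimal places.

135.35

Link t=0→t=1:
ΣP(t=1)Q(t=0) = 4×92 + 1×120 + 19×43 = 368 + 120 + 817 = 1305
ΣP(t=0)Q(t=0) = 4×92 + 1×120 + 17×43 = 368 + 120 + 731 = 1219
link = 1305/1219 = 1.070550
Link t=1→t=2:
ΣP(t=2)Q(t=1) = 5×102 + 1×103 + 23×39 = 510 + 103 + 897 = 1510
ΣP(t=1)Q(t=1) = 4×102 + 1×103 + 19×39 = 408 + 103 + 741 = 1252
link = 1510/1252 = 1.206070
Link t=2→t=3:
ΣP(t=3)Q(t=2) = 5×103 + 1×92 + 25×33 = 515 + 92 + 825 = 1432
ΣP(t=2)Q(t=2) = 5×103 + 1×92 + 23×33 = 515 + 92 + 759 = 1366
link = 1432/1366 = 1.048316
Chained index = 100 × 1.070550 × 1.206070 × 1.048316 = 135.3542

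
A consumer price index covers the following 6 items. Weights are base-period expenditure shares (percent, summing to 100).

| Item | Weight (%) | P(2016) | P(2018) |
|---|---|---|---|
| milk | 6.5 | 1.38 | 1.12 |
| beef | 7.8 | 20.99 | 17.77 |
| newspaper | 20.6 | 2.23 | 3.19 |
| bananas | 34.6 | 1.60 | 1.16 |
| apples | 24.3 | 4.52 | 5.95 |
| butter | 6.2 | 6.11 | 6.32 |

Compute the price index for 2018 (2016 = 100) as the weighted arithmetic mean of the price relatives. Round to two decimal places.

milk: 6.5 × (1.12/1.38) = 6.5 × 0.811594 = 5.2754
beef: 7.8 × (17.77/20.99) = 7.8 × 0.846594 = 6.6034
newspaper: 20.6 × (3.19/2.23) = 20.6 × 1.430493 = 29.4682
bananas: 34.6 × (1.16/1.60) = 34.6 × 0.725000 = 25.0850
apples: 24.3 × (5.95/4.52) = 24.3 × 1.316372 = 31.9878
butter: 6.2 × (6.32/6.11) = 6.2 × 1.034370 = 6.4131
Index = Σ wᵢ·(p₁ᵢ/p₀ᵢ) = 5.2754 + 6.6034 + 29.4682 + 25.0850 + 31.9878 + 6.4131 = 104.8329

104.83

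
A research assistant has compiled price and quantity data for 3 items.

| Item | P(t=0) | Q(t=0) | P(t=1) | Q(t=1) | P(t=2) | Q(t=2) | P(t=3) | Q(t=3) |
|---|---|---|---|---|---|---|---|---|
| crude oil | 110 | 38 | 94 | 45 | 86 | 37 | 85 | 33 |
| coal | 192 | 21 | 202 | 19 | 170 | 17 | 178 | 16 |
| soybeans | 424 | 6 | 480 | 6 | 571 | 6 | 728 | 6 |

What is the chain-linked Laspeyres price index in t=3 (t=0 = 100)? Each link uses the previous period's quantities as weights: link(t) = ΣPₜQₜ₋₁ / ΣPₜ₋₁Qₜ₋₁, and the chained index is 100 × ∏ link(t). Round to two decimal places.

106.07

Link t=0→t=1:
ΣP(t=1)Q(t=0) = 94×38 + 202×21 + 480×6 = 3572 + 4242 + 2880 = 10694
ΣP(t=0)Q(t=0) = 110×38 + 192×21 + 424×6 = 4180 + 4032 + 2544 = 10756
link = 10694/10756 = 0.994236
Link t=1→t=2:
ΣP(t=2)Q(t=1) = 86×45 + 170×19 + 571×6 = 3870 + 3230 + 3426 = 10526
ΣP(t=1)Q(t=1) = 94×45 + 202×19 + 480×6 = 4230 + 3838 + 2880 = 10948
link = 10526/10948 = 0.961454
Link t=2→t=3:
ΣP(t=3)Q(t=2) = 85×37 + 178×17 + 728×6 = 3145 + 3026 + 4368 = 10539
ΣP(t=2)Q(t=2) = 86×37 + 170×17 + 571×6 = 3182 + 2890 + 3426 = 9498
link = 10539/9498 = 1.109602
Chained index = 100 × 0.994236 × 0.961454 × 1.109602 = 106.0682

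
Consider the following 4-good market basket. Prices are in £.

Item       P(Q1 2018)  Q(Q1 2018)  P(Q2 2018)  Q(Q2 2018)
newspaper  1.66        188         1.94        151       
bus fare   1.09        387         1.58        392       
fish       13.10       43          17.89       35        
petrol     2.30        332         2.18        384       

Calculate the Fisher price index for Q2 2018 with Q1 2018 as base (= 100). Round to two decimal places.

118.72

Laspeyres component (base-period weights):
ΣP(Q2 2018)Q(Q1 2018) = 1.94×188 + 1.58×387 + 17.89×43 + 2.18×332 = 364.72 + 611.46 + 769.27 + 723.76 = 2469.21
ΣP(Q1 2018)Q(Q1 2018) = 1.66×188 + 1.09×387 + 13.10×43 + 2.30×332 = 312.08 + 421.83 + 563.3 + 763.6 = 2060.81
L = 2469.21 / 2060.81 × 100 = 119.8175
Paasche component (current-period weights):
ΣP(Q2 2018)Q(Q2 2018) = 1.94×151 + 1.58×392 + 17.89×35 + 2.18×384 = 292.94 + 619.36 + 626.15 + 837.12 = 2375.57
ΣP(Q1 2018)Q(Q2 2018) = 1.66×151 + 1.09×392 + 13.10×35 + 2.30×384 = 250.66 + 427.28 + 458.5 + 883.2 = 2019.64
P = 2375.57 / 2019.64 × 100 = 117.6234
Fisher = √(L × P) = √(119.8175 × 117.6234) = 118.7154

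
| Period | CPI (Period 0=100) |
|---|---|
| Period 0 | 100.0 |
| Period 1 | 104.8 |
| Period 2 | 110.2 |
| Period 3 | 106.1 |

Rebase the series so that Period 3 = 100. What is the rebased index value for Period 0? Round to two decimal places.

Rebased(Period 0) = 100.0 / 106.1 × 100 = 94.2507

94.25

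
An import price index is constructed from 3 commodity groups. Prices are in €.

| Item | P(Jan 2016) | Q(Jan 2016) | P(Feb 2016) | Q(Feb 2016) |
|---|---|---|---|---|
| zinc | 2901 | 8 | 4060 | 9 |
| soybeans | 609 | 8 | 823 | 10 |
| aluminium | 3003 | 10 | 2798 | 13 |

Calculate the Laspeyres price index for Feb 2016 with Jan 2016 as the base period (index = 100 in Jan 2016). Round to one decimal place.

Laspeyres price index uses base-period quantities as weights.
ΣP(Feb 2016)·Q(Jan 2016) = 4060×8 + 823×8 + 2798×10 = 32480 + 6584 + 27980 = 67044
ΣP(Jan 2016)·Q(Jan 2016) = 2901×8 + 609×8 + 3003×10 = 23208 + 4872 + 30030 = 58110
Index = 67044 / 58110 × 100 = 115.3743

115.4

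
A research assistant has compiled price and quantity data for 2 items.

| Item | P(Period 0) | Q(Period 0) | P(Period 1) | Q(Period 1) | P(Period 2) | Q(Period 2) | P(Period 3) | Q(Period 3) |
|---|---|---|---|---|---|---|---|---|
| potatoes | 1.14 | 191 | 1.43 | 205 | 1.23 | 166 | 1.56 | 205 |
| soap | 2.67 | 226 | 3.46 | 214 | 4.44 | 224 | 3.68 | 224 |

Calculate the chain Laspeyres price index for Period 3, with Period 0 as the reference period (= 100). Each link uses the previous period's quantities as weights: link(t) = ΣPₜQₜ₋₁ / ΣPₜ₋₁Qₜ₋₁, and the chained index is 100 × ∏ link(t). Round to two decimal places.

135.07

Link Period 0→Period 1:
ΣP(Period 1)Q(Period 0) = 1.43×191 + 3.46×226 = 273.13 + 781.96 = 1055.09
ΣP(Period 0)Q(Period 0) = 1.14×191 + 2.67×226 = 217.74 + 603.42 = 821.16
link = 1055.09/821.16 = 1.284877
Link Period 1→Period 2:
ΣP(Period 2)Q(Period 1) = 1.23×205 + 4.44×214 = 252.15 + 950.16 = 1202.31
ΣP(Period 1)Q(Period 1) = 1.43×205 + 3.46×214 = 293.15 + 740.44 = 1033.59
link = 1202.31/1033.59 = 1.163237
Link Period 2→Period 3:
ΣP(Period 3)Q(Period 2) = 1.56×166 + 3.68×224 = 258.96 + 824.32 = 1083.28
ΣP(Period 2)Q(Period 2) = 1.23×166 + 4.44×224 = 204.18 + 994.56 = 1198.74
link = 1083.28/1198.74 = 0.903682
Chained index = 100 × 1.284877 × 1.163237 × 0.903682 = 135.0659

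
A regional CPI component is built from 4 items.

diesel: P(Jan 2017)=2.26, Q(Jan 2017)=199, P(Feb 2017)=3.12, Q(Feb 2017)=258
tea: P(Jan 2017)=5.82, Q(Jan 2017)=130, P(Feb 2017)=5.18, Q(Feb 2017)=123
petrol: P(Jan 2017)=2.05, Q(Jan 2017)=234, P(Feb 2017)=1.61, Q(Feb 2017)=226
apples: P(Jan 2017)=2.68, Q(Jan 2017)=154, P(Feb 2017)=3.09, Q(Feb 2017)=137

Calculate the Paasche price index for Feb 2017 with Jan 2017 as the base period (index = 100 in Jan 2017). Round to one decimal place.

104.7

Paasche price index uses current-period quantities as weights.
ΣP(Feb 2017)·Q(Feb 2017) = 3.12×258 + 5.18×123 + 1.61×226 + 3.09×137 = 804.96 + 637.14 + 363.86 + 423.33 = 2229.29
ΣP(Jan 2017)·Q(Feb 2017) = 2.26×258 + 5.82×123 + 2.05×226 + 2.68×137 = 583.08 + 715.86 + 463.3 + 367.16 = 2129.4
Index = 2229.29 / 2129.4 × 100 = 104.6910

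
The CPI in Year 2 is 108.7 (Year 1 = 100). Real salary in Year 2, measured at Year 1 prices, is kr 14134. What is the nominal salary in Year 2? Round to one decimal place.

15363.7

Nominal = Real × (Index/100) = 14134 × (108.7/100)
        = 14134 × 1.087 = 15363.6580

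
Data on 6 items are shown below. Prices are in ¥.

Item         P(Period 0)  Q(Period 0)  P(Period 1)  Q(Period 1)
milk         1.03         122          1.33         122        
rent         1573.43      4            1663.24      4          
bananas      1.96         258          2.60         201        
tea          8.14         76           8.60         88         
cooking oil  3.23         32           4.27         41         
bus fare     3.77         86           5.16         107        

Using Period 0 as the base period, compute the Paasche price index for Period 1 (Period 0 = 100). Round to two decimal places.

Paasche price index uses current-period quantities as weights.
ΣP(Period 1)·Q(Period 1) = 1.33×122 + 1663.24×4 + 2.60×201 + 8.60×88 + 4.27×41 + 5.16×107 = 162.26 + 6652.96 + 522.6 + 756.8 + 175.07 + 552.12 = 8821.81
ΣP(Period 0)·Q(Period 1) = 1.03×122 + 1573.43×4 + 1.96×201 + 8.14×88 + 3.23×41 + 3.77×107 = 125.66 + 6293.72 + 393.96 + 716.32 + 132.43 + 403.39 = 8065.48
Index = 8821.81 / 8065.48 × 100 = 109.3774

109.38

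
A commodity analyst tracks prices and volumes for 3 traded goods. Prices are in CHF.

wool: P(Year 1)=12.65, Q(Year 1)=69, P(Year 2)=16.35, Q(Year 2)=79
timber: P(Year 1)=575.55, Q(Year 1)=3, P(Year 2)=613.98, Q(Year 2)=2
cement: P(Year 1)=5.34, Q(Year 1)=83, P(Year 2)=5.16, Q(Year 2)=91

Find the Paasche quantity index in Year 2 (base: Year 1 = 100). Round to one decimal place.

Paasche quantity index uses current-period prices as weights.
ΣP(Year 2)·Q(Year 2) = 16.35×79 + 613.98×2 + 5.16×91 = 1291.65 + 1227.96 + 469.56 = 2989.17
ΣP(Year 2)·Q(Year 1) = 16.35×69 + 613.98×3 + 5.16×83 = 1128.15 + 1841.94 + 428.28 = 3398.37
Index = 2989.17 / 3398.37 × 100 = 87.9589

88.0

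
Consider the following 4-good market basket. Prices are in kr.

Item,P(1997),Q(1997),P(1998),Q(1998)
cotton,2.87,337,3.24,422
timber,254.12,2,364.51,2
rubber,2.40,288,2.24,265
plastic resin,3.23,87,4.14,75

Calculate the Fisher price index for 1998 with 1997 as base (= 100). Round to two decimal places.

Laspeyres component (base-period weights):
ΣP(1998)Q(1997) = 3.24×337 + 364.51×2 + 2.24×288 + 4.14×87 = 1091.88 + 729.02 + 645.12 + 360.18 = 2826.2
ΣP(1997)Q(1997) = 2.87×337 + 254.12×2 + 2.40×288 + 3.23×87 = 967.19 + 508.24 + 691.2 + 281.01 = 2447.64
L = 2826.2 / 2447.64 × 100 = 115.4663
Paasche component (current-period weights):
ΣP(1998)Q(1998) = 3.24×422 + 364.51×2 + 2.24×265 + 4.14×75 = 1367.28 + 729.02 + 593.6 + 310.5 = 3000.4
ΣP(1997)Q(1998) = 2.87×422 + 254.12×2 + 2.40×265 + 3.23×75 = 1211.14 + 508.24 + 636 + 242.25 = 2597.63
P = 3000.4 / 2597.63 × 100 = 115.5053
Fisher = √(L × P) = √(115.4663 × 115.5053) = 115.4858

115.49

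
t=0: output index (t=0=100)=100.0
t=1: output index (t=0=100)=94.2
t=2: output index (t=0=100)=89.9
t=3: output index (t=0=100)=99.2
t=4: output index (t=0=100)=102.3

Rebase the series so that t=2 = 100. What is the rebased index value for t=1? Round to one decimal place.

104.8

Rebased(t=1) = 94.2 / 89.9 × 100 = 104.7831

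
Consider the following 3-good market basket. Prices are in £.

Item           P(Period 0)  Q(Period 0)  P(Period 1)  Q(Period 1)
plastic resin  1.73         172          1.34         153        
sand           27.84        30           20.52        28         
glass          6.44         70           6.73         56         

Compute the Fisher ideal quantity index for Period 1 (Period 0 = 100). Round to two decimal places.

88.26

Laspeyres component (base-period weights):
ΣP(Period 0)Q(Period 1) = 1.73×153 + 27.84×28 + 6.44×56 = 264.69 + 779.52 + 360.64 = 1404.85
ΣP(Period 0)Q(Period 0) = 1.73×172 + 27.84×30 + 6.44×70 = 297.56 + 835.2 + 450.8 = 1583.56
L = 1404.85 / 1583.56 × 100 = 88.7147
Paasche component (current-period weights):
ΣP(Period 1)Q(Period 1) = 1.34×153 + 20.52×28 + 6.73×56 = 205.02 + 574.56 + 376.88 = 1156.46
ΣP(Period 1)Q(Period 0) = 1.34×172 + 20.52×30 + 6.73×70 = 230.48 + 615.6 + 471.1 = 1317.18
P = 1156.46 / 1317.18 × 100 = 87.7982
Fisher = √(L × P) = √(88.7147 × 87.7982) = 88.2552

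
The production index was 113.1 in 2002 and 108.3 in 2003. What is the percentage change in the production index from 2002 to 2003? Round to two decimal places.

Change = (108.3 − 113.1) / 113.1 × 100
       = -4.8 / 113.1 × 100 = -4.2440%

-4.24%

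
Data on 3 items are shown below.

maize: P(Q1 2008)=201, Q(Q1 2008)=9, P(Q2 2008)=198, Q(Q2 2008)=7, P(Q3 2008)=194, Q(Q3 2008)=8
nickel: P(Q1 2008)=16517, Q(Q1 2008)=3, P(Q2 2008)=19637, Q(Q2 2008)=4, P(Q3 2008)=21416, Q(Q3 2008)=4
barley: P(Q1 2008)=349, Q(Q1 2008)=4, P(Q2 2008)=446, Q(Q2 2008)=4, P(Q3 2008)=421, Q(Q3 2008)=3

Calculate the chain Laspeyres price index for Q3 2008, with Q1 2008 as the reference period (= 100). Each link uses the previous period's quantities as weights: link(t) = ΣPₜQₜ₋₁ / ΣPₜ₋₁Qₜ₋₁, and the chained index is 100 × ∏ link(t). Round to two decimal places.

Link Q1 2008→Q2 2008:
ΣP(Q2 2008)Q(Q1 2008) = 198×9 + 19637×3 + 446×4 = 1782 + 58911 + 1784 = 62477
ΣP(Q1 2008)Q(Q1 2008) = 201×9 + 16517×3 + 349×4 = 1809 + 49551 + 1396 = 52756
link = 62477/52756 = 1.184263
Link Q2 2008→Q3 2008:
ΣP(Q3 2008)Q(Q2 2008) = 194×7 + 21416×4 + 421×4 = 1358 + 85664 + 1684 = 88706
ΣP(Q2 2008)Q(Q2 2008) = 198×7 + 19637×4 + 446×4 = 1386 + 78548 + 1784 = 81718
link = 88706/81718 = 1.085514
Chained index = 100 × 1.184263 × 1.085514 = 128.5534

128.55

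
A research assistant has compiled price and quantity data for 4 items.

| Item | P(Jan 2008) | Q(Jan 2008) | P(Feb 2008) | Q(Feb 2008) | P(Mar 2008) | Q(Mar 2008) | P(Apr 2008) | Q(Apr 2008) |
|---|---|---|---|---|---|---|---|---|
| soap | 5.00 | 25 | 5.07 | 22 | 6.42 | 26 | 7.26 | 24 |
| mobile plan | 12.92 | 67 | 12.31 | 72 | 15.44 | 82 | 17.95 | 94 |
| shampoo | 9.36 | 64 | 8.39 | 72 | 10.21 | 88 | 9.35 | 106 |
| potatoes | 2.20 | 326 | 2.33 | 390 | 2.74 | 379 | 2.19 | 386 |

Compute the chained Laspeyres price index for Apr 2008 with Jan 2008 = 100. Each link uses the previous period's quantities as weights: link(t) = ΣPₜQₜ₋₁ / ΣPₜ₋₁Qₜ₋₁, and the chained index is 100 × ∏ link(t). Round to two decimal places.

Link Jan 2008→Feb 2008:
ΣP(Feb 2008)Q(Jan 2008) = 5.07×25 + 12.31×67 + 8.39×64 + 2.33×326 = 126.75 + 824.77 + 536.96 + 759.58 = 2248.06
ΣP(Jan 2008)Q(Jan 2008) = 5.00×25 + 12.92×67 + 9.36×64 + 2.20×326 = 125 + 865.64 + 599.04 + 717.2 = 2306.88
link = 2248.06/2306.88 = 0.974502
Link Feb 2008→Mar 2008:
ΣP(Mar 2008)Q(Feb 2008) = 6.42×22 + 15.44×72 + 10.21×72 + 2.74×390 = 141.24 + 1111.68 + 735.12 + 1068.6 = 3056.64
ΣP(Feb 2008)Q(Feb 2008) = 5.07×22 + 12.31×72 + 8.39×72 + 2.33×390 = 111.54 + 886.32 + 604.08 + 908.7 = 2510.64
link = 3056.64/2510.64 = 1.217474
Link Mar 2008→Apr 2008:
ΣP(Apr 2008)Q(Mar 2008) = 7.26×26 + 17.95×82 + 9.35×88 + 2.19×379 = 188.76 + 1471.9 + 822.8 + 830.01 = 3313.47
ΣP(Mar 2008)Q(Mar 2008) = 6.42×26 + 15.44×82 + 10.21×88 + 2.74×379 = 166.92 + 1266.08 + 898.48 + 1038.46 = 3369.94
link = 3313.47/3369.94 = 0.983243
Chained index = 100 × 0.974502 × 1.217474 × 0.983243 = 116.6551

116.66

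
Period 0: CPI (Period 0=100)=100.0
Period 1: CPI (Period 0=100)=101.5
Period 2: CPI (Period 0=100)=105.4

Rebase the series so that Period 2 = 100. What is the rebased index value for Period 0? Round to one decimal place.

94.9

Rebased(Period 0) = 100.0 / 105.4 × 100 = 94.8767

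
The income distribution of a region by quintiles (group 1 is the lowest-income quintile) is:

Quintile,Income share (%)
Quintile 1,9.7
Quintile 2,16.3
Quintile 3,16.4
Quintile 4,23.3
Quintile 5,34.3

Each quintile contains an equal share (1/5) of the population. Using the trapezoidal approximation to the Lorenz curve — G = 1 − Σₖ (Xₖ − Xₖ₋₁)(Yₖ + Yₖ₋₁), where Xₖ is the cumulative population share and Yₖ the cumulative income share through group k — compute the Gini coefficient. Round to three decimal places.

0.225

Cumulative income shares Yₖ: 0.0970, 0.2600, 0.4240, 0.6570, 1.0000
Σ (Xₖ−Xₖ₋₁)(Yₖ+Yₖ₋₁) = (1/5)(0.0970+0.0000) + (1/5)(0.2600+0.0970) + (1/5)(0.4240+0.2600) + (1/5)(0.6570+0.4240) + (1/5)(1.0000+0.6570)
  = 0.0194 + 0.0714 + 0.1368 + 0.2162 + 0.3314 = 0.7752
G = 1 − 0.7752 = 0.2248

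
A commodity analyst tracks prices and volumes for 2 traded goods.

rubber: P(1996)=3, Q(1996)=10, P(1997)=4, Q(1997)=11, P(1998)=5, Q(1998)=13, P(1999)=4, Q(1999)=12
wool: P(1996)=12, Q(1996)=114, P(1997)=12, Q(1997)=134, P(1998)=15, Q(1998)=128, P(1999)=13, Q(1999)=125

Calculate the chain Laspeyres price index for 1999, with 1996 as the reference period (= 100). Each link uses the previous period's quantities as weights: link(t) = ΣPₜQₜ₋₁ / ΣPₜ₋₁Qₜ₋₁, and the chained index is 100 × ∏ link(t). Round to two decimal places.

Link 1996→1997:
ΣP(1997)Q(1996) = 4×10 + 12×114 = 40 + 1368 = 1408
ΣP(1996)Q(1996) = 3×10 + 12×114 = 30 + 1368 = 1398
link = 1408/1398 = 1.007153
Link 1997→1998:
ΣP(1998)Q(1997) = 5×11 + 15×134 = 55 + 2010 = 2065
ΣP(1997)Q(1997) = 4×11 + 12×134 = 44 + 1608 = 1652
link = 2065/1652 = 1.250000
Link 1998→1999:
ΣP(1999)Q(1998) = 4×13 + 13×128 = 52 + 1664 = 1716
ΣP(1998)Q(1998) = 5×13 + 15×128 = 65 + 1920 = 1985
link = 1716/1985 = 0.864484
Chained index = 100 × 1.007153 × 1.250000 × 0.864484 = 108.8334

108.83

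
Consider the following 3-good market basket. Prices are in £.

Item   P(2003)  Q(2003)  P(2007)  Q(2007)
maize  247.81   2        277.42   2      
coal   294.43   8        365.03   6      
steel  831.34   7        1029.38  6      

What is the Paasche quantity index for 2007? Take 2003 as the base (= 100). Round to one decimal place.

83.5

Paasche quantity index uses current-period prices as weights.
ΣP(2007)·Q(2007) = 277.42×2 + 365.03×6 + 1029.38×6 = 554.84 + 2190.18 + 6176.28 = 8921.3
ΣP(2007)·Q(2003) = 277.42×2 + 365.03×8 + 1029.38×7 = 554.84 + 2920.24 + 7205.66 = 10680.74
Index = 8921.3 / 10680.74 × 100 = 83.5270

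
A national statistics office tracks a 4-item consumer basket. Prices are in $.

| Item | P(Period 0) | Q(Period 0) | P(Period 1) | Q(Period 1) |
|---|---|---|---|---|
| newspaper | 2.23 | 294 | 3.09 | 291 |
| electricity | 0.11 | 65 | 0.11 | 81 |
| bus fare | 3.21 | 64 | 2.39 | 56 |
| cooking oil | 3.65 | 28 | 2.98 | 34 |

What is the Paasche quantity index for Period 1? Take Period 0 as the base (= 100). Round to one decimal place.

Paasche quantity index uses current-period prices as weights.
ΣP(Period 1)·Q(Period 1) = 3.09×291 + 0.11×81 + 2.39×56 + 2.98×34 = 899.19 + 8.91 + 133.84 + 101.32 = 1143.26
ΣP(Period 1)·Q(Period 0) = 3.09×294 + 0.11×65 + 2.39×64 + 2.98×28 = 908.46 + 7.15 + 152.96 + 83.44 = 1152.01
Index = 1143.26 / 1152.01 × 100 = 99.2405

99.2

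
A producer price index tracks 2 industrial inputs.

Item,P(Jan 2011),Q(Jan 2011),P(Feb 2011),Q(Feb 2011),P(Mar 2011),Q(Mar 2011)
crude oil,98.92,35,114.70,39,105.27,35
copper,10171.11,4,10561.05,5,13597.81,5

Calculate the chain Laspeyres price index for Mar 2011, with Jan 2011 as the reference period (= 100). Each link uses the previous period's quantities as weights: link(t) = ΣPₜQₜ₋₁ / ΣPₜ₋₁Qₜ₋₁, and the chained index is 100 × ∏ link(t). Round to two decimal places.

Link Jan 2011→Feb 2011:
ΣP(Feb 2011)Q(Jan 2011) = 114.70×35 + 10561.05×4 = 4014.5 + 42244.2 = 46258.7
ΣP(Jan 2011)Q(Jan 2011) = 98.92×35 + 10171.11×4 = 3462.2 + 40684.44 = 44146.64
link = 46258.7/44146.64 = 1.047842
Link Feb 2011→Mar 2011:
ΣP(Mar 2011)Q(Feb 2011) = 105.27×39 + 13597.81×5 = 4105.53 + 67989.05 = 72094.58
ΣP(Feb 2011)Q(Feb 2011) = 114.70×39 + 10561.05×5 = 4473.3 + 52805.25 = 57278.55
link = 72094.58/57278.55 = 1.258666
Chained index = 100 × 1.047842 × 1.258666 = 131.8883

131.89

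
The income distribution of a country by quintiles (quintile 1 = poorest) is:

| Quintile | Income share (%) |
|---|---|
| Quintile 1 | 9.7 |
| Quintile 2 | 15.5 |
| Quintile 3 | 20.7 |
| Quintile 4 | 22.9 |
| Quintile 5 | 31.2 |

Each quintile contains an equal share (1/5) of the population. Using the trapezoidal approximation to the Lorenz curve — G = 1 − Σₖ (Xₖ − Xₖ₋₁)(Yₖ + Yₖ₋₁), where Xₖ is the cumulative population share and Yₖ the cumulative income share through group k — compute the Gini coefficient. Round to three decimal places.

0.202

Cumulative income shares Yₖ: 0.0970, 0.2520, 0.4590, 0.6880, 1.0000
Σ (Xₖ−Xₖ₋₁)(Yₖ+Yₖ₋₁) = (1/5)(0.0970+0.0000) + (1/5)(0.2520+0.0970) + (1/5)(0.4590+0.2520) + (1/5)(0.6880+0.4590) + (1/5)(1.0000+0.6880)
  = 0.0194 + 0.0698 + 0.1422 + 0.2294 + 0.3376 = 0.7984
G = 1 − 0.7984 = 0.2016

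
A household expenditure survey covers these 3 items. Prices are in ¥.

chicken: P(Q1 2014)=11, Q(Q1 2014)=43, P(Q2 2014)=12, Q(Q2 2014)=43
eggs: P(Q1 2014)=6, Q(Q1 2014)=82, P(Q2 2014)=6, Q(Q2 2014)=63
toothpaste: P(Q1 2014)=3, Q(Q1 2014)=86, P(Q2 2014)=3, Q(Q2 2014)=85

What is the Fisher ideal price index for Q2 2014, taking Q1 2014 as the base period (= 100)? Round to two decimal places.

103.70

Laspeyres component (base-period weights):
ΣP(Q2 2014)Q(Q1 2014) = 12×43 + 6×82 + 3×86 = 516 + 492 + 258 = 1266
ΣP(Q1 2014)Q(Q1 2014) = 11×43 + 6×82 + 3×86 = 473 + 492 + 258 = 1223
L = 1266 / 1223 × 100 = 103.5159
Paasche component (current-period weights):
ΣP(Q2 2014)Q(Q2 2014) = 12×43 + 6×63 + 3×85 = 516 + 378 + 255 = 1149
ΣP(Q1 2014)Q(Q2 2014) = 11×43 + 6×63 + 3×85 = 473 + 378 + 255 = 1106
P = 1149 / 1106 × 100 = 103.8879
Fisher = √(L × P) = √(103.5159 × 103.8879) = 103.7017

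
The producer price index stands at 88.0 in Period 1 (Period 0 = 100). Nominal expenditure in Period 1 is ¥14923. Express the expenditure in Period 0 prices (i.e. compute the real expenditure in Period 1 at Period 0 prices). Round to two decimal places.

Real = Nominal ÷ (Index/100) = 14923 ÷ (88.0/100)
     = 14923 ÷ 0.880 = 16957.9545

16957.95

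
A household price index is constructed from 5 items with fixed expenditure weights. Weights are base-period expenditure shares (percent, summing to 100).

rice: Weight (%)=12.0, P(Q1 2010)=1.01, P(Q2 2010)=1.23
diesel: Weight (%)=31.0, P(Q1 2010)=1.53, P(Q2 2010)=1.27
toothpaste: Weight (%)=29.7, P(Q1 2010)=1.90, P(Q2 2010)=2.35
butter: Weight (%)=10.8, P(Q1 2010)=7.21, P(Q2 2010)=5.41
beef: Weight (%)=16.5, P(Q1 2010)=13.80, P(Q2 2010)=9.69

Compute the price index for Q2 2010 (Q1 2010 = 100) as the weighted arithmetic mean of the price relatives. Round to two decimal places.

96.77

rice: 12.0 × (1.23/1.01) = 12.0 × 1.217822 = 14.6139
diesel: 31.0 × (1.27/1.53) = 31.0 × 0.830065 = 25.7320
toothpaste: 29.7 × (2.35/1.90) = 29.7 × 1.236842 = 36.7342
butter: 10.8 × (5.41/7.21) = 10.8 × 0.750347 = 8.1037
beef: 16.5 × (9.69/13.80) = 16.5 × 0.702174 = 11.5859
Index = Σ wᵢ·(p₁ᵢ/p₀ᵢ) = 14.6139 + 25.7320 + 36.7342 + 8.1037 + 11.5859 = 96.7697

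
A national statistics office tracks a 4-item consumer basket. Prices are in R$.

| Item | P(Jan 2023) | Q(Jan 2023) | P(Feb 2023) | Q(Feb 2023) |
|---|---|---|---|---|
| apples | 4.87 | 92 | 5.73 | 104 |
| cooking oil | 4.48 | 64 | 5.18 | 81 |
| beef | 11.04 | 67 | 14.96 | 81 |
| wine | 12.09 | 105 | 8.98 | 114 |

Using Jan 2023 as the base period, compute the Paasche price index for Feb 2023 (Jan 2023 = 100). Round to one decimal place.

103.5

Paasche price index uses current-period quantities as weights.
ΣP(Feb 2023)·Q(Feb 2023) = 5.73×104 + 5.18×81 + 14.96×81 + 8.98×114 = 595.92 + 419.58 + 1211.76 + 1023.72 = 3250.98
ΣP(Jan 2023)·Q(Feb 2023) = 4.87×104 + 4.48×81 + 11.04×81 + 12.09×114 = 506.48 + 362.88 + 894.24 + 1378.26 = 3141.86
Index = 3250.98 / 3141.86 × 100 = 103.4731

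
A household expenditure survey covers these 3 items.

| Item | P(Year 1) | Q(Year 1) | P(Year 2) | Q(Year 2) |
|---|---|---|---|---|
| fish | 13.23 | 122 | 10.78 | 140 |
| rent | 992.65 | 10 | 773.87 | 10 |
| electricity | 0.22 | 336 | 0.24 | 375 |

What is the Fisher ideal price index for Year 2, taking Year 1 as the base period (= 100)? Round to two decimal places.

Laspeyres component (base-period weights):
ΣP(Year 2)Q(Year 1) = 10.78×122 + 773.87×10 + 0.24×336 = 1315.16 + 7738.7 + 80.64 = 9134.5
ΣP(Year 1)Q(Year 1) = 13.23×122 + 992.65×10 + 0.22×336 = 1614.06 + 9926.5 + 73.92 = 11614.48
L = 9134.5 / 11614.48 × 100 = 78.6475
Paasche component (current-period weights):
ΣP(Year 2)Q(Year 2) = 10.78×140 + 773.87×10 + 0.24×375 = 1509.2 + 7738.7 + 90 = 9337.9
ΣP(Year 1)Q(Year 2) = 13.23×140 + 992.65×10 + 0.22×375 = 1852.2 + 9926.5 + 82.5 = 11861.2
P = 9337.9 / 11861.2 × 100 = 78.7264
Fisher = √(L × P) = √(78.6475 × 78.7264) = 78.6870

78.69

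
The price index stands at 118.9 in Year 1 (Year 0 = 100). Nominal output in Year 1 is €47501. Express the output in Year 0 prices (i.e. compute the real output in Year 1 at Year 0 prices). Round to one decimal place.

39950.4

Real = Nominal ÷ (Index/100) = 47501 ÷ (118.9/100)
     = 47501 ÷ 1.189 = 39950.3785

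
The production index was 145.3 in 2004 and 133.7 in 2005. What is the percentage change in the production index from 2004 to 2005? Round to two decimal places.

-7.98%

Change = (133.7 − 145.3) / 145.3 × 100
       = -11.6 / 145.3 × 100 = -7.9835%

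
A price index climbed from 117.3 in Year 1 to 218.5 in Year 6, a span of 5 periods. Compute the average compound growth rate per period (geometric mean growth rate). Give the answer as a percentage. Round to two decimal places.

Growth factor = (218.5/117.3)^(1/5) = (1.862745)^(1/5) = 1.132480
Growth rate = 1.132480 − 1 = 0.132480 = 13.2480%

13.25%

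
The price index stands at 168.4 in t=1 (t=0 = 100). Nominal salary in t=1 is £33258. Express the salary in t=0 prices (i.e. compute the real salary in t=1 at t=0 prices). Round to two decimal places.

Real = Nominal ÷ (Index/100) = 33258 ÷ (168.4/100)
     = 33258 ÷ 1.684 = 19749.4062

19749.41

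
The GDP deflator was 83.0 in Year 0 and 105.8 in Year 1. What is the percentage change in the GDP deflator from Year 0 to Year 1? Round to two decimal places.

27.47%

Change = (105.8 − 83.0) / 83.0 × 100
       = 22.8 / 83.0 × 100 = 27.4699%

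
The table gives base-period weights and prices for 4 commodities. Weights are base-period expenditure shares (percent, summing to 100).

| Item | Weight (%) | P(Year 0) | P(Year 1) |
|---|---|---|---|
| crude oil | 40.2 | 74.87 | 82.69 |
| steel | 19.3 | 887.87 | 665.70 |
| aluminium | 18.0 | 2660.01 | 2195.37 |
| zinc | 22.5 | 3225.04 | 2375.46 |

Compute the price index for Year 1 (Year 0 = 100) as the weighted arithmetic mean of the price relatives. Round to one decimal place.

90.3

crude oil: 40.2 × (82.69/74.87) = 40.2 × 1.104448 = 44.3988
steel: 19.3 × (665.70/887.87) = 19.3 × 0.749772 = 14.4706
aluminium: 18.0 × (2195.37/2660.01) = 18.0 × 0.825324 = 14.8558
zinc: 22.5 × (2375.46/3225.04) = 22.5 × 0.736568 = 16.5728
Index = Σ wᵢ·(p₁ᵢ/p₀ᵢ) = 44.3988 + 14.4706 + 14.8558 + 16.5728 = 90.2980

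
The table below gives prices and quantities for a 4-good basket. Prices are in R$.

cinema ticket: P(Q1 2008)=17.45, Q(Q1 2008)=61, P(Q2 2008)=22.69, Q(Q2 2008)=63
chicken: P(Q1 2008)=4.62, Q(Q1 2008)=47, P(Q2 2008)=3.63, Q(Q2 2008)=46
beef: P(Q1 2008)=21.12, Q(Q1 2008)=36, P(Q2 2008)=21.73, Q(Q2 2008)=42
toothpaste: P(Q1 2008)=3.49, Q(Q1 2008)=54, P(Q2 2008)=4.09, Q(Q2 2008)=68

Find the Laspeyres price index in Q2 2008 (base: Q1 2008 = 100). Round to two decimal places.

Laspeyres price index uses base-period quantities as weights.
ΣP(Q2 2008)·Q(Q1 2008) = 22.69×61 + 3.63×47 + 21.73×36 + 4.09×54 = 1384.09 + 170.61 + 782.28 + 220.86 = 2557.84
ΣP(Q1 2008)·Q(Q1 2008) = 17.45×61 + 4.62×47 + 21.12×36 + 3.49×54 = 1064.45 + 217.14 + 760.32 + 188.46 = 2230.37
Index = 2557.84 / 2230.37 × 100 = 114.6823

114.68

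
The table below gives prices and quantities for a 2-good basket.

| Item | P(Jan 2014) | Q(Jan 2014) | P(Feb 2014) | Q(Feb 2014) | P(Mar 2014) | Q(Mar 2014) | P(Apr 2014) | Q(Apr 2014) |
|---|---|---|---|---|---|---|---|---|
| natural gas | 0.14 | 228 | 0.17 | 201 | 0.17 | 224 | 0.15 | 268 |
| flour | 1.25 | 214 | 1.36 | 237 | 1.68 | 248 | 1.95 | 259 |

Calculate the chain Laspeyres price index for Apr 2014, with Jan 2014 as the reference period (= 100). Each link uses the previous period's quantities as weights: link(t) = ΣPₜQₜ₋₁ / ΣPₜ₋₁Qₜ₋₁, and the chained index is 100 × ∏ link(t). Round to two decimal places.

151.93

Link Jan 2014→Feb 2014:
ΣP(Feb 2014)Q(Jan 2014) = 0.17×228 + 1.36×214 = 38.76 + 291.04 = 329.8
ΣP(Jan 2014)Q(Jan 2014) = 0.14×228 + 1.25×214 = 31.92 + 267.5 = 299.42
link = 329.8/299.42 = 1.101463
Link Feb 2014→Mar 2014:
ΣP(Mar 2014)Q(Feb 2014) = 0.17×201 + 1.68×237 = 34.17 + 398.16 = 432.33
ΣP(Feb 2014)Q(Feb 2014) = 0.17×201 + 1.36×237 = 34.17 + 322.32 = 356.49
link = 432.33/356.49 = 1.212741
Link Mar 2014→Apr 2014:
ΣP(Apr 2014)Q(Mar 2014) = 0.15×224 + 1.95×248 = 33.6 + 483.6 = 517.2
ΣP(Mar 2014)Q(Mar 2014) = 0.17×224 + 1.68×248 = 38.08 + 416.64 = 454.72
link = 517.2/454.72 = 1.137403
Chained index = 100 × 1.101463 × 1.212741 × 1.137403 = 151.9331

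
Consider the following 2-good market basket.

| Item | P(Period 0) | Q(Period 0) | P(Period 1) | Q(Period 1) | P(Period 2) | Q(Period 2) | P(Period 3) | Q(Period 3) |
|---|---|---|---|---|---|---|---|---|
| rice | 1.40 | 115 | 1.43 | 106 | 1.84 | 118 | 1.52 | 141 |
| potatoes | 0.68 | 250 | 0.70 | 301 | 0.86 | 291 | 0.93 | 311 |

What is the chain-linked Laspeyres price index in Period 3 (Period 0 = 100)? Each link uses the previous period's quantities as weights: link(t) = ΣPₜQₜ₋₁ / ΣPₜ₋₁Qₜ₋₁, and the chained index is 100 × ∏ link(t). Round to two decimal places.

123.71

Link Period 0→Period 1:
ΣP(Period 1)Q(Period 0) = 1.43×115 + 0.70×250 = 164.45 + 175 = 339.45
ΣP(Period 0)Q(Period 0) = 1.40×115 + 0.68×250 = 161 + 170 = 331
link = 339.45/331 = 1.025529
Link Period 1→Period 2:
ΣP(Period 2)Q(Period 1) = 1.84×106 + 0.86×301 = 195.04 + 258.86 = 453.9
ΣP(Period 1)Q(Period 1) = 1.43×106 + 0.70×301 = 151.58 + 210.7 = 362.28
link = 453.9/362.28 = 1.252898
Link Period 2→Period 3:
ΣP(Period 3)Q(Period 2) = 1.52×118 + 0.93×291 = 179.36 + 270.63 = 449.99
ΣP(Period 2)Q(Period 2) = 1.84×118 + 0.86×291 = 217.12 + 250.26 = 467.38
link = 449.99/467.38 = 0.962793
Chained index = 100 × 1.025529 × 1.252898 × 0.962793 = 123.7076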